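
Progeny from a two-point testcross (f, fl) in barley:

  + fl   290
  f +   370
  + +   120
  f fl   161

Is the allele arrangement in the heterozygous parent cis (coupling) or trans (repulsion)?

The two most frequent classes are + fl (290) and f + (370); these are the parental (non-recombinant) types.
So the F1 carried + fl on one chromosome and f + on the other — the recessive alleles are on opposite chromosomes (trans / repulsion).

trans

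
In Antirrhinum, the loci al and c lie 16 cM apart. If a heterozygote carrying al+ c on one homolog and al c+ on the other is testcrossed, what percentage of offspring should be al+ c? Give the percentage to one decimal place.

42.0%

A map distance of 16 cM corresponds to a recombination frequency of 0.160.
The F1 is al+ c / al c+, so al+ c is a parental gamete class with expected frequency (1 − r)/2 = 0.840/2 = 0.4200.
That is 0.4200 = 42.0% of the progeny.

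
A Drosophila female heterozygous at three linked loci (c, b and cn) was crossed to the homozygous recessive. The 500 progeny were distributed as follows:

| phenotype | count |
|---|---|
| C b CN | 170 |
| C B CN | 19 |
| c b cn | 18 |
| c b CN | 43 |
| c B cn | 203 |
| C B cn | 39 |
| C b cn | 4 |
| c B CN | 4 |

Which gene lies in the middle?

The two most frequent reciprocal classes, c B cn and C b CN, are the parental types, so the F1 was c B cn / C b CN.
The two rarest classes, c B CN and C b cn, are the double crossovers. Comparing them with the parentals, only the cn allele has switched, so cn is the middle locus and the order is c – cn – b.

cn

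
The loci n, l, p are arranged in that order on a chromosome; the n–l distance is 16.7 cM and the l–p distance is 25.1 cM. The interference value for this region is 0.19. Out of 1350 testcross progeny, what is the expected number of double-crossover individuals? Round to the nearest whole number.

46

Map distances give recombination frequencies of 0.167 and 0.251 for the two intervals.
With interference 0.19 (so coincidence = 0.81), expected double-crossover frequency = 0.167 × 0.251 × 0.81 = 0.03395.
Expected number = 0.03395 × 1350 = 45.84 ≈ 46.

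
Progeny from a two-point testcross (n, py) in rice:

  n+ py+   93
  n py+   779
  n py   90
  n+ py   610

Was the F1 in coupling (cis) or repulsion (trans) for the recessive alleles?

trans

The two most frequent classes are n+ py (610) and n py+ (779); these are the parental (non-recombinant) types.
So the F1 carried n+ py on one chromosome and n py+ on the other — the recessive alleles are on opposite chromosomes (trans / repulsion).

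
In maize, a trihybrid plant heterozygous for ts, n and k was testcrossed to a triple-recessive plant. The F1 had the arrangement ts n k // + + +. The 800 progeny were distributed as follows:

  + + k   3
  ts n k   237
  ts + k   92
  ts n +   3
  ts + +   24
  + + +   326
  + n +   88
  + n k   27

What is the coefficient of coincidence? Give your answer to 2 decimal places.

The two rarest classes, ts n + and + + k, are the double crossovers. Comparing them with the parentals, only the k allele has switched, so k is the middle locus and the order is n – k – ts.
n–k: (180 + 6)/800 = 0.2325; k–ts: (51 + 6)/800 = 0.0712.
Expected DCO frequency = 0.2325 × 0.0712 ≈ 0.01655; observed = 6/800 ≈ 0.00750.
Coefficient of coincidence = 0.00750/0.01655 ≈ 0.45.

0.45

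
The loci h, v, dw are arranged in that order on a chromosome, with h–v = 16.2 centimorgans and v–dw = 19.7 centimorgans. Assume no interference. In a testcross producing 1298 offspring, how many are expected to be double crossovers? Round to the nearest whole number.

Map distances give recombination frequencies of 0.162 and 0.197 for the two intervals.
With no interference, expected double-crossover frequency = 0.162 × 0.197 = 0.03191.
Expected number = 0.03191 × 1298 = 41.42 ≈ 41.

41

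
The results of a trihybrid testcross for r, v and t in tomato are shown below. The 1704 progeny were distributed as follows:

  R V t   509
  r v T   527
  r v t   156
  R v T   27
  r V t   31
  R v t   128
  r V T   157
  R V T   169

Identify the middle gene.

The two most frequent reciprocal classes, R V t and r v T, are the parental types, so the F1 was R V t / r v T.
The two rarest classes, r V t and R v T, are the double crossovers. Comparing them with the parentals, only the r allele has switched, so r is the middle locus and the order is t – r – v.

r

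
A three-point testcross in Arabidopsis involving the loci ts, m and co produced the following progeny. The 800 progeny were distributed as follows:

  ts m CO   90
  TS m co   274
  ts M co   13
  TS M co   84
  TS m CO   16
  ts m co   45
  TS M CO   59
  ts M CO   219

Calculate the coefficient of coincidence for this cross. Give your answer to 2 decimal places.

The two most frequent reciprocal classes, ts M CO and TS m co, are the parental types, so the F1 was ts M CO / TS m co.
The two rarest classes, ts M co and TS m CO, are the double crossovers. Comparing them with the parentals, only the co allele has switched, so co is the middle locus and the order is ts – co – m.
ts–co: (104 + 29)/800 = 0.1663; co–m: (174 + 29)/800 = 0.2537.
Expected DCO frequency = 0.1663 × 0.2537 ≈ 0.04219; observed = 29/800 ≈ 0.03625.
Coefficient of coincidence = 0.03625/0.04219 ≈ 0.86.

0.86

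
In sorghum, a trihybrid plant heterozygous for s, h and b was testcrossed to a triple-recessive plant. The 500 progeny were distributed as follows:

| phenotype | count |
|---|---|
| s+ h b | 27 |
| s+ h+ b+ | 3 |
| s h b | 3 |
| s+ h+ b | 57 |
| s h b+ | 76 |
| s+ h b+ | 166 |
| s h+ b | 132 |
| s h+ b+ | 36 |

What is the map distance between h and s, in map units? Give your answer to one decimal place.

27.8 map units

The two most frequent reciprocal classes, s h+ b and s+ h b+, are the parental types, so the F1 was s h+ b / s+ h b+.
The two rarest classes, s h b and s+ h+ b+, are the double crossovers. Comparing them with the parentals, only the h allele has switched, so h is the middle locus and the order is b – h – s.
Crossovers in the h–s interval produce the single-crossover classes s+ h+ b and s h b+ (57 + 76 = 133) plus the double crossovers (6).
RF(h–s) = (133 + 6) / 500 = 139/500 = 0.2780 → 27.8 map units.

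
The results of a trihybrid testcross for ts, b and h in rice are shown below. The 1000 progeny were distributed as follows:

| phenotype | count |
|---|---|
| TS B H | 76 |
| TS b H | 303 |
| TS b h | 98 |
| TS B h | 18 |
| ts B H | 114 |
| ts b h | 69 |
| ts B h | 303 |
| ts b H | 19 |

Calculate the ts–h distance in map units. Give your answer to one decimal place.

The two most frequent reciprocal classes, ts B h and TS b H, are the parental types, so the F1 was ts B h / TS b H.
The two rarest classes, TS B h and ts b H, are the double crossovers. Comparing them with the parentals, only the ts allele has switched, so ts is the middle locus and the order is h – ts – b.
Crossovers in the h–ts interval produce the single-crossover classes ts B H and TS b h (114 + 98 = 212) plus the double crossovers (37).
RF(h–ts) = (212 + 37) / 1000 = 249/1000 = 0.2490 → 24.9 map units.

24.9 map units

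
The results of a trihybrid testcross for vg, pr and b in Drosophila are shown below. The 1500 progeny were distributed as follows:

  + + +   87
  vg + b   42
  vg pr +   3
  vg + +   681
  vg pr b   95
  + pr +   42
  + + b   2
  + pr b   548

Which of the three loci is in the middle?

The two most frequent reciprocal classes, + pr b and vg + +, are the parental types, so the F1 was + pr b / vg + +.
The two rarest classes, + + b and vg pr +, are the double crossovers. Comparing them with the parentals, only the pr allele has switched, so pr is the middle locus and the order is vg – pr – b.

pr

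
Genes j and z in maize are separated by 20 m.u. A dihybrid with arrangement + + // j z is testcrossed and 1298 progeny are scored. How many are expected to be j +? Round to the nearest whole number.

A map distance of 20 m.u. corresponds to a recombination frequency of 0.200.
The F1 is + + / j z, so j + is a recombinant gamete class with expected frequency r/2 = 0.200/2 = 0.1000.
Expected number = 0.1000 × 1298 = 129.80 ≈ 130.

130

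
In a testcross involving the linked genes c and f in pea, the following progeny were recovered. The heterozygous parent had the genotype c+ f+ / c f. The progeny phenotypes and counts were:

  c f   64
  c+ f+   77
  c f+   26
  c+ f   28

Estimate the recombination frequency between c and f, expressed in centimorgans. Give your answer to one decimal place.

The recombinant classes are c+ f and c f+: 28 + 26 = 54.
Recombination frequency = 54/195 = 0.2769 ≈ 27.7%, i.e. 27.7 centimorgans.

27.7 centimorgans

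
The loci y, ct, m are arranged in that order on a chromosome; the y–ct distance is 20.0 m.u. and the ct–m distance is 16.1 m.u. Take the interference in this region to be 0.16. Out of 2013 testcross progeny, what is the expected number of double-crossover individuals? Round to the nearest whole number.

54

Map distances give recombination frequencies of 0.200 and 0.161 for the two intervals.
With interference 0.16 (so coincidence = 0.84), expected double-crossover frequency = 0.200 × 0.161 × 0.84 = 0.02705.
Expected number = 0.02705 × 2013 = 54.45 ≈ 54.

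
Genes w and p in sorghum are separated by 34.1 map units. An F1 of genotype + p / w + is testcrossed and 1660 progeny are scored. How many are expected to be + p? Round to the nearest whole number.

547

A map distance of 34.1 map units corresponds to a recombination frequency of 0.341.
The F1 is + p / w +, so + p is a parental gamete class with expected frequency (1 − r)/2 = 0.659/2 = 0.3295.
Expected number = 0.3295 × 1660 = 546.97 ≈ 547.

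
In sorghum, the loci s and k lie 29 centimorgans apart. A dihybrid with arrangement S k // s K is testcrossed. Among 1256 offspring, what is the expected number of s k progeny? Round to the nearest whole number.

182

A map distance of 29 centimorgans corresponds to a recombination frequency of 0.290.
The F1 is S k / s K, so s k is a recombinant gamete class with expected frequency r/2 = 0.290/2 = 0.1450.
Expected number = 0.1450 × 1256 = 182.12 ≈ 182.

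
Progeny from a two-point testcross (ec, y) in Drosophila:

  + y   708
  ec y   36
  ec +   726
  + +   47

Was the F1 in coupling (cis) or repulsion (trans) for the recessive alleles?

trans

The two most frequent classes are + y (708) and ec + (726); these are the parental (non-recombinant) types.
So the F1 carried + y on one chromosome and ec + on the other — the recessive alleles are on opposite chromosomes (trans / repulsion).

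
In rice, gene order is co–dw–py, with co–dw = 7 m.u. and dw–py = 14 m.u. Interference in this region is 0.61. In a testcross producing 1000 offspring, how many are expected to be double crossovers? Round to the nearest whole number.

4

Map distances give recombination frequencies of 0.070 and 0.140 for the two intervals.
With interference 0.61 (so coincidence = 0.39), expected double-crossover frequency = 0.070 × 0.140 × 0.39 = 0.00382.
Expected number = 0.00382 × 1000 = 3.82 ≈ 4.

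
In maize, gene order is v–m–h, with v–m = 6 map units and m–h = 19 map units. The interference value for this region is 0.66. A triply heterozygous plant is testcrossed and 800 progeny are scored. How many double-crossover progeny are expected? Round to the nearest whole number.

Map distances give recombination frequencies of 0.060 and 0.190 for the two intervals.
With interference 0.66 (so coincidence = 0.34), expected double-crossover frequency = 0.060 × 0.190 × 0.34 = 0.00388.
Expected number = 0.00388 × 800 = 3.10 ≈ 3.

3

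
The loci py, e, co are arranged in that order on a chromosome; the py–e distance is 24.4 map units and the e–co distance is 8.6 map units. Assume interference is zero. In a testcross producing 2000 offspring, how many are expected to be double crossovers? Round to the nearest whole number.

42

Map distances give recombination frequencies of 0.244 and 0.086 for the two intervals.
With no interference, expected double-crossover frequency = 0.244 × 0.086 = 0.02098.
Expected number = 0.02098 × 2000 = 41.97 ≈ 42.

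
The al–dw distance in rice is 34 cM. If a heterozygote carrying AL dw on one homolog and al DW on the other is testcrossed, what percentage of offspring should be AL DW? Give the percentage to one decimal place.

17.0%

A map distance of 34 cM corresponds to a recombination frequency of 0.340.
The F1 is AL dw / al DW, so AL DW is a recombinant gamete class with expected frequency r/2 = 0.340/2 = 0.1700.
That is 0.1700 = 17.0% of the progeny.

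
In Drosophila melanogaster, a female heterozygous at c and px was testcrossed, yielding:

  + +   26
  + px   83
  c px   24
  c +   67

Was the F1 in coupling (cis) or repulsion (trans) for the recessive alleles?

trans

The two most frequent classes are + px (83) and c + (67); these are the parental (non-recombinant) types.
So the F1 carried + px on one chromosome and c + on the other — the recessive alleles are on opposite chromosomes (trans / repulsion).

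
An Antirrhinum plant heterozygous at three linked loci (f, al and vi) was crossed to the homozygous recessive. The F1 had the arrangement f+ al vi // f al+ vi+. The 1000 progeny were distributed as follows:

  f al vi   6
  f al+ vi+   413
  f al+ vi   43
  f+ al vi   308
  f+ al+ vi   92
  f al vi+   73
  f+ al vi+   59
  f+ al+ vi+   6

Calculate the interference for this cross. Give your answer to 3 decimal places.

0.405

The two rarest classes, f al vi and f+ al+ vi+, are the double crossovers. Comparing them with the parentals, only the f allele has switched, so f is the middle locus and the order is al – f – vi.
al–f: (165 + 12)/1000 = 0.1770; f–vi: (102 + 12)/1000 = 0.1140.
Expected DCO frequency = 0.1770 × 0.1140 ≈ 0.02018; observed = 12/1000 ≈ 0.01200.
Coefficient of coincidence = 0.01200/0.02018 ≈ 0.595; interference = 1 − 0.595 = 0.405.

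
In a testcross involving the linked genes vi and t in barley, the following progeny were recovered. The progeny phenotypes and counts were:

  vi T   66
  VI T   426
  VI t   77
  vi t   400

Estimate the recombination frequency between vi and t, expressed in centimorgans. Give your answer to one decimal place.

14.8 centimorgans

The two most frequent classes, VI T (426) and vi t (400), are the parental types, so the F1 was VI T / vi t.
The recombinant classes are VI t and vi T: 77 + 66 = 143.
Recombination frequency = 143/969 = 0.1476 ≈ 14.8%, i.e. 14.8 centimorgans.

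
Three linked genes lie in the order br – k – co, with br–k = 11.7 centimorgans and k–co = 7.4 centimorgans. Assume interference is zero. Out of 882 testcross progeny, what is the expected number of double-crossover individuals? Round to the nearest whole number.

8

Map distances give recombination frequencies of 0.117 and 0.074 for the two intervals.
With no interference, expected double-crossover frequency = 0.117 × 0.074 = 0.00866.
Expected number = 0.00866 × 882 = 7.64 ≈ 8.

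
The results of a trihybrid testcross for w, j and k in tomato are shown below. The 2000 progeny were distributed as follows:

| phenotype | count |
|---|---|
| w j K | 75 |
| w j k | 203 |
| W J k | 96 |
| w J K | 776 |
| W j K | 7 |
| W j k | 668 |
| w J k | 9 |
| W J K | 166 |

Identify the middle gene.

k

The two most frequent reciprocal classes, w J K and W j k, are the parental types, so the F1 was w J K / W j k.
The two rarest classes, w J k and W j K, are the double crossovers. Comparing them with the parentals, only the k allele has switched, so k is the middle locus and the order is j – k – w.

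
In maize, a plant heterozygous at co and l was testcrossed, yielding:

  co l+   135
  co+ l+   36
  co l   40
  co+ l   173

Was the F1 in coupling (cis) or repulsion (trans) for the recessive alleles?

trans

The two most frequent classes are co+ l (173) and co l+ (135); these are the parental (non-recombinant) types.
So the F1 carried co+ l on one chromosome and co l+ on the other — the recessive alleles are on opposite chromosomes (trans / repulsion).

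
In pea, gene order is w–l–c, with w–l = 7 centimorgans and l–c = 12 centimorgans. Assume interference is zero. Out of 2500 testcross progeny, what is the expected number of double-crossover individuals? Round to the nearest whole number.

21

Map distances give recombination frequencies of 0.070 and 0.120 for the two intervals.
With no interference, expected double-crossover frequency = 0.070 × 0.120 = 0.00840.
Expected number = 0.00840 × 2500 = 21.00 ≈ 21.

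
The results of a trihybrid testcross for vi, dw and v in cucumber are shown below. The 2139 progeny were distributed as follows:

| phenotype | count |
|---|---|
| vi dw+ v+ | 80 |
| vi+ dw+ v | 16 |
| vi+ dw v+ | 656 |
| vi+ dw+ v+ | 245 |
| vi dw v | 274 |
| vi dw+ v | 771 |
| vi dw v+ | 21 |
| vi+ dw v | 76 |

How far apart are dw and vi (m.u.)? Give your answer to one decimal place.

26.0 m.u.

The two most frequent reciprocal classes, vi+ dw v+ and vi dw+ v, are the parental types, so the F1 was vi+ dw v+ / vi dw+ v.
The two rarest classes, vi dw v+ and vi+ dw+ v, are the double crossovers. Comparing them with the parentals, only the vi allele has switched, so vi is the middle locus and the order is dw – vi – v.
Crossovers in the dw–vi interval produce the single-crossover classes vi+ dw+ v+ and vi dw v (245 + 274 = 519) plus the double crossovers (37).
RF(dw–vi) = (519 + 37) / 2139 = 556/2139 = 0.2599 → 26.0 m.u.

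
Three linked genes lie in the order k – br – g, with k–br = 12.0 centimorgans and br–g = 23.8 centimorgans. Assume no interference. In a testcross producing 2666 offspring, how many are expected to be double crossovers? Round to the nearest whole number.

76

Map distances give recombination frequencies of 0.120 and 0.238 for the two intervals.
With no interference, expected double-crossover frequency = 0.120 × 0.238 = 0.02856.
Expected number = 0.02856 × 2666 = 76.14 ≈ 76.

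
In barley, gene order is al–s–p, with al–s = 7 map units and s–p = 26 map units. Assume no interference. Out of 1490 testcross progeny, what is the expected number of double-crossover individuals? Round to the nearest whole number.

Map distances give recombination frequencies of 0.070 and 0.260 for the two intervals.
With no interference, expected double-crossover frequency = 0.070 × 0.260 = 0.01820.
Expected number = 0.01820 × 1490 = 27.12 ≈ 27.

27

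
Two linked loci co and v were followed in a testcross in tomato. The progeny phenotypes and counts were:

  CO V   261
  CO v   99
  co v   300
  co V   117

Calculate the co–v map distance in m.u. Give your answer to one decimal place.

27.8 m.u.

The two most frequent classes, CO V (261) and co v (300), are the parental types, so the F1 was CO V / co v.
The recombinant classes are CO v and co V: 99 + 117 = 216.
Recombination frequency = 216/777 = 0.2780 ≈ 27.8%, i.e. 27.8 m.u.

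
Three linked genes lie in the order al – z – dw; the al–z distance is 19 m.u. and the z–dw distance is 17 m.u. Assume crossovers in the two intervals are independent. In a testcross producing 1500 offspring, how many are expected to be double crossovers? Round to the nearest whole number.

48

Map distances give recombination frequencies of 0.190 and 0.170 for the two intervals.
With no interference, expected double-crossover frequency = 0.190 × 0.170 = 0.03230.
Expected number = 0.03230 × 1500 = 48.45 ≈ 48.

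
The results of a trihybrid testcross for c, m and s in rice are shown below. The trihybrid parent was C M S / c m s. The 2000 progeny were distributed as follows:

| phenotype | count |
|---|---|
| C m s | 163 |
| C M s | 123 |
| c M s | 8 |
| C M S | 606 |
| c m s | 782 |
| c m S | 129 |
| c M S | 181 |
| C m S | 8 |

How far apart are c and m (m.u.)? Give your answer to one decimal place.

18.0 m.u.

The two rarest classes, C m S and c M s, are the double crossovers. Comparing them with the parentals, only the m allele has switched, so m is the middle locus and the order is s – m – c.
Crossovers in the m–c interval produce the single-crossover classes c M S and C m s (181 + 163 = 344) plus the double crossovers (16).
RF(m–c) = (344 + 16) / 2000 = 360/2000 = 0.1800 → 18.0 m.u.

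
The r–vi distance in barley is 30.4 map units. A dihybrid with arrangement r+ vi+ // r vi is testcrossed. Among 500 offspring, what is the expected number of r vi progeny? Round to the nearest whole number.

174

A map distance of 30.4 map units corresponds to a recombination frequency of 0.304.
The F1 is r+ vi+ / r vi, so r vi is a parental gamete class with expected frequency (1 − r)/2 = 0.696/2 = 0.3480.
Expected number = 0.3480 × 500 = 174.00 ≈ 174.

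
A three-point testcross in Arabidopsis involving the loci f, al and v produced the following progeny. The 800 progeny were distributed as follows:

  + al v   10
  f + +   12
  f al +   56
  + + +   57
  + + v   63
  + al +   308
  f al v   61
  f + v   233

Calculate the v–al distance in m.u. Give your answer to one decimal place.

17.5 m.u.

The two most frequent reciprocal classes, + al + and f + v, are the parental types, so the F1 was + al + / f + v.
The two rarest classes, + al v and f + +, are the double crossovers. Comparing them with the parentals, only the v allele has switched, so v is the middle locus and the order is f – v – al.
Crossovers in the v–al interval produce the single-crossover classes + + + and f al v (57 + 61 = 118) plus the double crossovers (22).
RF(v–al) = (118 + 22) / 800 = 140/800 = 0.1750 → 17.5 m.u.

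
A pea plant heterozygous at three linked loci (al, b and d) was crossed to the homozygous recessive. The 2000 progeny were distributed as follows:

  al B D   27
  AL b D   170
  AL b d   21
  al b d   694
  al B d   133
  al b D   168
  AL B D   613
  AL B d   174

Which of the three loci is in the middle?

The two most frequent reciprocal classes, al b d and AL B D, are the parental types, so the F1 was al b d / AL B D.
The two rarest classes, AL b d and al B D, are the double crossovers. Comparing them with the parentals, only the al allele has switched, so al is the middle locus and the order is d – al – b.

al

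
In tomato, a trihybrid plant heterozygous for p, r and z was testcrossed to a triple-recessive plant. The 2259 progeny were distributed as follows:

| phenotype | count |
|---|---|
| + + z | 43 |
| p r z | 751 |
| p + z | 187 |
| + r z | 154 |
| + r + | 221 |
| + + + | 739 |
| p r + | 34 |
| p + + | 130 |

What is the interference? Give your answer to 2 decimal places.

The two most frequent reciprocal classes, + + + and p r z, are the parental types, so the F1 was + + + / p r z.
The two rarest classes, + + z and p r +, are the double crossovers. Comparing them with the parentals, only the z allele has switched, so z is the middle locus and the order is p – z – r.
p–z: (284 + 77)/2259 = 0.1598; z–r: (408 + 77)/2259 = 0.2147.
Expected DCO frequency = 0.1598 × 0.2147 ≈ 0.03431; observed = 77/2259 ≈ 0.03409.
Coefficient of coincidence = 0.03409/0.03431 ≈ 0.99; interference = 1 − 0.99 = 0.01.

0.01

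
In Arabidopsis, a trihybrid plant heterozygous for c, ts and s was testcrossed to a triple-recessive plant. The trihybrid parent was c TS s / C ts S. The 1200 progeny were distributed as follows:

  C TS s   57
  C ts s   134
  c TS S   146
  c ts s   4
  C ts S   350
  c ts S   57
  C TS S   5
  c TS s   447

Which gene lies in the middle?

The two rarest classes, c ts s and C TS S, are the double crossovers. Comparing them with the parentals, only the ts allele has switched, so ts is the middle locus and the order is c – ts – s.

ts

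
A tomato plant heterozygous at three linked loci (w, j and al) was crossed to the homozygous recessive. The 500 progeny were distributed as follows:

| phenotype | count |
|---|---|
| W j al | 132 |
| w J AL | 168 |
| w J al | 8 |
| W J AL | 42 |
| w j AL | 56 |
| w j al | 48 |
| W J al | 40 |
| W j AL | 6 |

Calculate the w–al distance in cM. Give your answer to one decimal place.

20.8 cM

The two most frequent reciprocal classes, w J AL and W j al, are the parental types, so the F1 was w J AL / W j al.
The two rarest classes, w J al and W j AL, are the double crossovers. Comparing them with the parentals, only the al allele has switched, so al is the middle locus and the order is w – al – j.
Crossovers in the w–al interval produce the single-crossover classes W J AL and w j al (42 + 48 = 90) plus the double crossovers (14).
RF(w–al) = (90 + 14) / 500 = 104/500 = 0.2080 → 20.8 cM.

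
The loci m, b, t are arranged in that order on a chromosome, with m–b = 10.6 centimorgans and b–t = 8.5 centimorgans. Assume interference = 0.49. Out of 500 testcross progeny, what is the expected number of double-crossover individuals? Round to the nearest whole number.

Map distances give recombination frequencies of 0.106 and 0.085 for the two intervals.
With interference 0.49 (so coincidence = 0.51), expected double-crossover frequency = 0.106 × 0.085 × 0.51 = 0.00460.
Expected number = 0.00460 × 500 = 2.30 ≈ 2.

2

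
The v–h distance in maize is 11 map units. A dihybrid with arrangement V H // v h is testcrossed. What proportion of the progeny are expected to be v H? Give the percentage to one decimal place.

5.5%

A map distance of 11 map units corresponds to a recombination frequency of 0.110.
The F1 is V H / v h, so v H is a recombinant gamete class with expected frequency r/2 = 0.110/2 = 0.0550.
That is 0.0550 = 5.5% of the progeny.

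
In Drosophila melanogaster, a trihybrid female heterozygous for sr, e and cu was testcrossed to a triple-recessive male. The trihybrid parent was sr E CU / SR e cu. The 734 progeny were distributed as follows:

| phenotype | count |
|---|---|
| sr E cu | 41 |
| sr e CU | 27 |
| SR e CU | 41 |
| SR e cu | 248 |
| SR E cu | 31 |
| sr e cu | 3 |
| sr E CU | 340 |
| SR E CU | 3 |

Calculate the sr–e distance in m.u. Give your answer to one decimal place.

8.7 m.u.

The two rarest classes, SR E CU and sr e cu, are the double crossovers. Comparing them with the parentals, only the sr allele has switched, so sr is the middle locus and the order is e – sr – cu.
Crossovers in the e–sr interval produce the single-crossover classes sr e CU and SR E cu (27 + 31 = 58) plus the double crossovers (6).
RF(e–sr) = (58 + 6) / 734 = 64/734 = 0.0872 → 8.7 m.u.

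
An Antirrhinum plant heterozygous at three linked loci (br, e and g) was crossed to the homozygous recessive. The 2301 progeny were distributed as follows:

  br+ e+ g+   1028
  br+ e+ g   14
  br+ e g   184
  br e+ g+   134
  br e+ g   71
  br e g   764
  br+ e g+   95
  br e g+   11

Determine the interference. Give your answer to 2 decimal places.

The two most frequent reciprocal classes, br e g and br+ e+ g+, are the parental types, so the F1 was br e g / br+ e+ g+.
The two rarest classes, br e g+ and br+ e+ g, are the double crossovers. Comparing them with the parentals, only the g allele has switched, so g is the middle locus and the order is br – g – e.
br–g: (318 + 25)/2301 = 0.1491; g–e: (166 + 25)/2301 = 0.0830.
Expected DCO frequency = 0.1491 × 0.0830 ≈ 0.01238; observed = 25/2301 ≈ 0.01086.
Coefficient of coincidence = 0.01086/0.01238 ≈ 0.88; interference = 1 − 0.88 = 0.12.

0.12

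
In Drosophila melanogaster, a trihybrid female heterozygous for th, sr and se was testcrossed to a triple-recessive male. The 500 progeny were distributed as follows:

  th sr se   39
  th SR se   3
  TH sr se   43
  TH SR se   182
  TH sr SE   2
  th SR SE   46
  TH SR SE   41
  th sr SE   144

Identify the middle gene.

th

The two most frequent reciprocal classes, th sr SE and TH SR se, are the parental types, so the F1 was th sr SE / TH SR se.
The two rarest classes, TH sr SE and th SR se, are the double crossovers. Comparing them with the parentals, only the th allele has switched, so th is the middle locus and the order is se – th – sr.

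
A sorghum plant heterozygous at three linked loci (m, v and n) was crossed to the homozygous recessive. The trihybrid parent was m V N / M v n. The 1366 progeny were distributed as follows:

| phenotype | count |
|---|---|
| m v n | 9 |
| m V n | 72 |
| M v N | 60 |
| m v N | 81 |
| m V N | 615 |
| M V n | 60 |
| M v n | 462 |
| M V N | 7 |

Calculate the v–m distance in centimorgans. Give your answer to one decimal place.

11.5 centimorgans

The two rarest classes, M V N and m v n, are the double crossovers. Comparing them with the parentals, only the m allele has switched, so m is the middle locus and the order is n – m – v.
Crossovers in the m–v interval produce the single-crossover classes m v N and M V n (81 + 60 = 141) plus the double crossovers (16).
RF(m–v) = (141 + 16) / 1366 = 157/1366 = 0.1149 → 11.5 centimorgans.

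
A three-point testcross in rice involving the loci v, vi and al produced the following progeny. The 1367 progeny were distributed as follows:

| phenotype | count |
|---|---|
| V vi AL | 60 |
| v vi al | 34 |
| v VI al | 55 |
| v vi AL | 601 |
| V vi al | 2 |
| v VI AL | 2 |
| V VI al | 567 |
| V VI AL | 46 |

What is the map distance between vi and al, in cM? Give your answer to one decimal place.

6.1 cM

The two most frequent reciprocal classes, V VI al and v vi AL, are the parental types, so the F1 was V VI al / v vi AL.
The two rarest classes, V vi al and v VI AL, are the double crossovers. Comparing them with the parentals, only the vi allele has switched, so vi is the middle locus and the order is v – vi – al.
Crossovers in the vi–al interval produce the single-crossover classes V VI AL and v vi al (46 + 34 = 80) plus the double crossovers (4).
RF(vi–al) = (80 + 4) / 1367 = 84/1367 = 0.0614 → 6.1 cM.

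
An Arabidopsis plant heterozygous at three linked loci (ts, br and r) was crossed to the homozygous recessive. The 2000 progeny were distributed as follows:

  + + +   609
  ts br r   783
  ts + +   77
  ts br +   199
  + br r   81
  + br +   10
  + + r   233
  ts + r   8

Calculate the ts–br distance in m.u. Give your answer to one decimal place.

8.8 m.u.

The two most frequent reciprocal classes, ts br r and + + +, are the parental types, so the F1 was ts br r / + + +.
The two rarest classes, ts + r and + br +, are the double crossovers. Comparing them with the parentals, only the br allele has switched, so br is the middle locus and the order is ts – br – r.
Crossovers in the ts–br interval produce the single-crossover classes + br r and ts + + (81 + 77 = 158) plus the double crossovers (18).
RF(ts–br) = (158 + 18) / 2000 = 176/2000 = 0.0880 → 8.8 m.u.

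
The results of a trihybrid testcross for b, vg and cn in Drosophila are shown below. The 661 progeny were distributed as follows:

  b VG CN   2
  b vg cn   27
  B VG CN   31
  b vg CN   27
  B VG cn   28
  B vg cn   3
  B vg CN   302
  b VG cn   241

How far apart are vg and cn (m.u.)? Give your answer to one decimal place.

The two most frequent reciprocal classes, b VG cn and B vg CN, are the parental types, so the F1 was b VG cn / B vg CN.
The two rarest classes, b VG CN and B vg cn, are the double crossovers. Comparing them with the parentals, only the cn allele has switched, so cn is the middle locus and the order is vg – cn – b.
Crossovers in the vg–cn interval produce the single-crossover classes b vg cn and B VG CN (27 + 31 = 58) plus the double crossovers (5).
RF(vg–cn) = (58 + 5) / 661 = 63/661 = 0.0953 → 9.5 m.u.

9.5 m.u.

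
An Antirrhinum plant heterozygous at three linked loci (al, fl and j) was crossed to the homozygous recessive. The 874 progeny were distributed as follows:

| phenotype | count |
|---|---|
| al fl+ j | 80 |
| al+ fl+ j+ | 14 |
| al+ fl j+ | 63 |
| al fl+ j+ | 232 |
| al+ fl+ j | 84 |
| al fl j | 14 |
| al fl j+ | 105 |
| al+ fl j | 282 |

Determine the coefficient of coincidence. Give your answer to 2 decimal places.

The two most frequent reciprocal classes, al+ fl j and al fl+ j+, are the parental types, so the F1 was al+ fl j / al fl+ j+.
The two rarest classes, al fl j and al+ fl+ j+, are the double crossovers. Comparing them with the parentals, only the al allele has switched, so al is the middle locus and the order is fl – al – j.
fl–al: (189 + 28)/874 = 0.2483; al–j: (143 + 28)/874 = 0.1957.
Expected DCO frequency = 0.2483 × 0.1957 ≈ 0.04859; observed = 28/874 ≈ 0.03204.
Coefficient of coincidence = 0.03204/0.04859 ≈ 0.66.

0.66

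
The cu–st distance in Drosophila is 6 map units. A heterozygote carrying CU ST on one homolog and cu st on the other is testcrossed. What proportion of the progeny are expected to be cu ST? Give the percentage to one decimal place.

3.0%

A map distance of 6 map units corresponds to a recombination frequency of 0.060.
The F1 is CU ST / cu st, so cu ST is a recombinant gamete class with expected frequency r/2 = 0.060/2 = 0.0300.
That is 0.0300 = 3.0% of the progeny.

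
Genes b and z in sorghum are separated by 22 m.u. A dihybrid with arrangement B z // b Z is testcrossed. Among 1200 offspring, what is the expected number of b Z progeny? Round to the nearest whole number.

A map distance of 22 m.u. corresponds to a recombination frequency of 0.220.
The F1 is B z / b Z, so b Z is a parental gamete class with expected frequency (1 − r)/2 = 0.780/2 = 0.3900.
Expected number = 0.3900 × 1200 = 468.00 ≈ 468.

468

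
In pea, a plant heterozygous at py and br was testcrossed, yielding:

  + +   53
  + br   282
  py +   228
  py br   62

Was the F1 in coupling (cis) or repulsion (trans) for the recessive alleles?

The two most frequent classes are + br (282) and py + (228); these are the parental (non-recombinant) types.
So the F1 carried + br on one chromosome and py + on the other — the recessive alleles are on opposite chromosomes (trans / repulsion).

trans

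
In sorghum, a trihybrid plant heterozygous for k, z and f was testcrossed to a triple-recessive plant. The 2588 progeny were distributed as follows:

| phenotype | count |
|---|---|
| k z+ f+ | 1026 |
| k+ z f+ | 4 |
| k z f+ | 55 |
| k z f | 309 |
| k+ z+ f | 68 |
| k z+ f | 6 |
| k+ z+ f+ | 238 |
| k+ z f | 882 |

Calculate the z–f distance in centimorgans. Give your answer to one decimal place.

The two most frequent reciprocal classes, k z+ f+ and k+ z f, are the parental types, so the F1 was k z+ f+ / k+ z f.
The two rarest classes, k z+ f and k+ z f+, are the double crossovers. Comparing them with the parentals, only the f allele has switched, so f is the middle locus and the order is k – f – z.
Crossovers in the f–z interval produce the single-crossover classes k z f+ and k+ z+ f (55 + 68 = 123) plus the double crossovers (10).
RF(f–z) = (123 + 10) / 2588 = 133/2588 = 0.0514 → 5.1 centimorgans.

5.1 centimorgans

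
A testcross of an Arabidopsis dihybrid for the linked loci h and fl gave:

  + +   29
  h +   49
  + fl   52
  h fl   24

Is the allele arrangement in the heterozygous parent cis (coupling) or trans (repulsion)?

trans

The two most frequent classes are + fl (52) and h + (49); these are the parental (non-recombinant) types.
So the F1 carried + fl on one chromosome and h + on the other — the recessive alleles are on opposite chromosomes (trans / repulsion).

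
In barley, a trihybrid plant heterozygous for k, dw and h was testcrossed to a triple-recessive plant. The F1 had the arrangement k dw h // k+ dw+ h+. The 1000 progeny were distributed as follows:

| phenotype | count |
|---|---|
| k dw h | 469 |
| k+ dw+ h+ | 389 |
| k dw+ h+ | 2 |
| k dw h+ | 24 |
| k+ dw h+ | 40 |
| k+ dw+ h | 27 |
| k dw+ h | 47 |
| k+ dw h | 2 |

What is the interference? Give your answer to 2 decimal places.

The two rarest classes, k+ dw h and k dw+ h+, are the double crossovers. Comparing them with the parentals, only the k allele has switched, so k is the middle locus and the order is dw – k – h.
dw–k: (87 + 4)/1000 = 0.0910; k–h: (51 + 4)/1000 = 0.0550.
Expected DCO frequency = 0.0910 × 0.0550 ≈ 0.00500; observed = 4/1000 ≈ 0.00400.
Coefficient of coincidence = 0.00400/0.00500 ≈ 0.80; interference = 1 − 0.80 = 0.20.

0.20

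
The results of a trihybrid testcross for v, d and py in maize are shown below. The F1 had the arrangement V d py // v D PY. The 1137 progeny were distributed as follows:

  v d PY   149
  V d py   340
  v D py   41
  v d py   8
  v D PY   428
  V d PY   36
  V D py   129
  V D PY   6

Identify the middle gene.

The two rarest classes, v d py and V D PY, are the double crossovers. Comparing them with the parentals, only the v allele has switched, so v is the middle locus and the order is py – v – d.

v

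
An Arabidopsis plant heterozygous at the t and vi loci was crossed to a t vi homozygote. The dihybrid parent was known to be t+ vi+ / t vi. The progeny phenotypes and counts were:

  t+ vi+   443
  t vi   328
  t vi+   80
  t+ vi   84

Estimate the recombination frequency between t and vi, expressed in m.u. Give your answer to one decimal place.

17.5 m.u.

The recombinant classes are t+ vi and t vi+: 84 + 80 = 164.
Recombination frequency = 164/935 = 0.1754 ≈ 17.5%, i.e. 17.5 m.u.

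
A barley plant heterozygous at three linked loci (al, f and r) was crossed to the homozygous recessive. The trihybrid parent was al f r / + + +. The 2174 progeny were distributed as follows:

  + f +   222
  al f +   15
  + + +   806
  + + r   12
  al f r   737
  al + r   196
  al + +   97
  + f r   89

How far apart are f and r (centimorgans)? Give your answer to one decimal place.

The two rarest classes, al f + and + + r, are the double crossovers. Comparing them with the parentals, only the r allele has switched, so r is the middle locus and the order is al – r – f.
Crossovers in the r–f interval produce the single-crossover classes al + r and + f + (196 + 222 = 418) plus the double crossovers (27).
RF(r–f) = (418 + 27) / 2174 = 445/2174 = 0.2047 → 20.5 centimorgans.

20.5 centimorgans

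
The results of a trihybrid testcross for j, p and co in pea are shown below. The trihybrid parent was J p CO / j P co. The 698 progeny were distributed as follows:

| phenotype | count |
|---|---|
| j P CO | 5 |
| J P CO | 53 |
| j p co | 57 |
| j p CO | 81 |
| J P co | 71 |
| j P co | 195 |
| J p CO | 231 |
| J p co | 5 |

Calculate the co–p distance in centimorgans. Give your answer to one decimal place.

17.2 centimorgans

The two rarest classes, J p co and j P CO, are the double crossovers. Comparing them with the parentals, only the co allele has switched, so co is the middle locus and the order is j – co – p.
Crossovers in the co–p interval produce the single-crossover classes J P CO and j p co (53 + 57 = 110) plus the double crossovers (10).
RF(co–p) = (110 + 10) / 698 = 120/698 = 0.1719 → 17.2 centimorgans.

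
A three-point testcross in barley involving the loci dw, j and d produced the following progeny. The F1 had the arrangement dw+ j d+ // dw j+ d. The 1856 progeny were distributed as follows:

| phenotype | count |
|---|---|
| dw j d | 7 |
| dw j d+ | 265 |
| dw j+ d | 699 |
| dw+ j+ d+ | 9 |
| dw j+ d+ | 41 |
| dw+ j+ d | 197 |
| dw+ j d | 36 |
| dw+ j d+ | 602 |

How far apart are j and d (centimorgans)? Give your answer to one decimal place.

The two rarest classes, dw+ j+ d+ and dw j d, are the double crossovers. Comparing them with the parentals, only the j allele has switched, so j is the middle locus and the order is d – j – dw.
Crossovers in the d–j interval produce the single-crossover classes dw+ j d and dw j+ d+ (36 + 41 = 77) plus the double crossovers (16).
RF(d–j) = (77 + 16) / 1856 = 93/1856 = 0.0501 → 5.0 centimorgans.

5.0 centimorgans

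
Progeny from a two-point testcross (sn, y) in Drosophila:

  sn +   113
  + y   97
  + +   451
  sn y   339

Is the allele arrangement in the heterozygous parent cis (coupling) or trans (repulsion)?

The two most frequent classes are + + (451) and sn y (339); these are the parental (non-recombinant) types.
So the F1 carried + + on one chromosome and sn y on the other — the recessive alleles are on the same chromosome (cis / coupling).

cis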